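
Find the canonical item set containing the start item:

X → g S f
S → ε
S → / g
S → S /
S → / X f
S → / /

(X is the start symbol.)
First, augment the grammar with X' → X
I₀ = CLOSURE({ [X' → . X] }):
  [X' → . X] has the dot before X: add [X → . g S f]
No further items can be added.

I₀ = { [X → . g S f], [X' → . X] }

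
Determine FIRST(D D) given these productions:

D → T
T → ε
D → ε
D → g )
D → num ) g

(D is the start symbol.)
{ 'g', 'num', ε }

FIRST sets of the non-terminals involved (from the grammar, by fixed-point iteration):
  FIRST(D) = { 'g', 'num', ε }

To compute FIRST(D D), process the symbols left to right:
Symbol D is a non-terminal. Add FIRST(D) \ {ε} = { 'g', 'num' }
D is nullable (ε ∈ FIRST(D)), continue to the next symbol.
Symbol D is a non-terminal. Add FIRST(D) \ {ε} = { 'g', 'num' }
D is nullable (ε ∈ FIRST(D)), continue to the next symbol.
All symbols are nullable, so ε is in the result.
FIRST(D D) = { 'g', 'num', ε }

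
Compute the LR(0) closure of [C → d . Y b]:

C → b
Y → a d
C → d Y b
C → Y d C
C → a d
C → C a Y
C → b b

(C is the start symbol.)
Start with: [C → d . Y b]
  [C → d . Y b] has the dot before Y: add [Y → . a d]
No further items can be added.

CLOSURE = { [C → d . Y b], [Y → . a d] }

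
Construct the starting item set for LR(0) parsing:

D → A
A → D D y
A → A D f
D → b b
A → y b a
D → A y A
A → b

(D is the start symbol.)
{ [A → . A D f], [A → . D D y], [A → . b], [A → . y b a], [D → . A y A], [D → . A], [D → . b b], [D' → . D] }

First, augment the grammar with D' → D
I₀ = CLOSURE({ [D' → . D] }):
  [D' → . D] has the dot before D: add [D → . A], [D → . b b], [D → . A y A]
  [D → . A] has the dot before A: add [A → . D D y], [A → . A D f], [A → . y b a], [A → . b]
No further items can be added.

I₀ = { [A → . A D f], [A → . D D y], [A → . b], [A → . y b a], [D → . A y A], [D → . A], [D → . b b], [D' → . D] }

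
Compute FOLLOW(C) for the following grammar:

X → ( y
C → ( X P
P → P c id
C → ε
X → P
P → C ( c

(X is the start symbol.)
To compute FOLLOW(C), find every occurrence of C on a right-hand side N → α C β: add FIRST(β) \ {ε}, and if β is empty or nullable also add FOLLOW(N). Iterate to a fixed point.

In P → C ( c: C is followed by '(' c, add FIRST('(' c) \ {ε} = { '(' }

Taking the union: FOLLOW(C) = { '(' }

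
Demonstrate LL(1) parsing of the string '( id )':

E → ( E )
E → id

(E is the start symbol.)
LL(1) parsing maintains a stack (initially the start symbol over $) and the input. At each step: if the stack top is a terminal, match it against the current input token; if it is a non-terminal N, replace it with the RHS of M[N, lookahead] (the unique production whose predict set contains the lookahead).

Stack is shown with the top on the left.

Stack    Input     Action
-------------------------
E $      ( id ) $  output E → ( E )
( E ) $  ( id ) $  match '('
E ) $    id ) $    output E → id
id ) $   id ) $    match 'id'
) $      ) $       match ')'
$        $         accept

The string is accepted.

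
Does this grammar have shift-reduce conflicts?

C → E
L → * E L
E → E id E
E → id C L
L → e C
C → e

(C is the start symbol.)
A shift-reduce conflict occurs when an LR(0) state has both:
  - a complete (reduce) item [A → α .] (dot at the end), and
  - a shift item [B → β . c γ] (dot before a terminal).

Augment with C' → C and build the canonical LR(0) collection (I0 = CLOSURE({[C' → . C]}), then GOTO on every symbol after a dot until no new states appear). It has 14 states:
  I0: { [C → . E], [C → . e], [C' → . C], [E → . E id E], [E → . id C L] }  — shift
  I1: { [C' → C .] }  — accept
  I2: { [C → E .], [E → E . id E] }  — shift, reduce
  I3: { [C → e .] }  — reduce
  I4: { [C → . E], [C → . e], [E → . E id E], [E → . id C L], [E → id . C L] }  — shift
  I5: { [E → id C . L], [L → . * E L], [L → . e C] }  — shift
  I6: { [E → . E id E], [E → . id C L], [L → * . E L] }  — shift
  I7: { [E → id C L .] }  — reduce
  I8: { [C → . E], [C → . e], [E → . E id E], [E → . id C L], [L → e . C] }  — shift
  I9: { [L → e C .] }  — reduce
  I10: { [E → E . id E], [L → * E . L], [L → . * E L], [L → . e C] }  — shift
  I11: { [L → * E L .] }  — reduce
  I12: { [E → . E id E], [E → . id C L], [E → E id . E] }  — shift
  I13: { [E → E . id E], [E → E id E .] }  — shift, reduce

I2 contains reduce item [C → E .] and shift item [E → E . id E] — shift-reduce conflict.
I13 contains reduce item [E → E id E .] and shift item [E → E . id E] — shift-reduce conflict.

Answer: Yes — I2: [C → E .] vs [E → E . id E]; I13: [E → E id E .] vs [E → E . id E]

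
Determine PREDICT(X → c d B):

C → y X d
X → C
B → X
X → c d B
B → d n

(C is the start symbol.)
{ 'c' }

PREDICT(X → c d B) = (FIRST(RHS) \ {ε}) ∪ (FOLLOW(X) if ε ∈ FIRST(RHS), i.e. RHS ⇒* ε)
FIRST(c d B) = { 'c' }
ε ∉ FIRST(c d B), so FOLLOW(X) is not added.
PREDICT(X → c d B) = { 'c' }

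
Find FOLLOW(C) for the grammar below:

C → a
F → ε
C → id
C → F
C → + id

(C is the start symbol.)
{ $ }

To compute FOLLOW(C), find every occurrence of C on a right-hand side N → α C β: add FIRST(β) \ {ε}, and if β is empty or nullable also add FOLLOW(N). Iterate to a fixed point.

C is the start symbol, so $ ∈ FOLLOW(C).
C does not occur on any right-hand side.

Taking the union: FOLLOW(C) = { $ }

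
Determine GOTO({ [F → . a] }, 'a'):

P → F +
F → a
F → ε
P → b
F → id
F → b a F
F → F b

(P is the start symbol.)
{ [F → a .] }

GOTO(I, 'a') = CLOSURE({ [A → αX.β] : [A → α.Xβ] ∈ I, X = 'a' })

Items with dot before 'a', with the dot advanced:
  [F → . a] → [F → a .]
Closure adds nothing (no advanced item has the dot before a non-terminal).

GOTO = { [F → a .] }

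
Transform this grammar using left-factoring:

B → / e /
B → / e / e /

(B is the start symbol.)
B → / e / B'
B' → ε
B' → e /

Left-factoring transforms A → αβ₁ | αβ₂ into A → αA' and A' → β₁ | β₂
(α is the longest common prefix among the alternatives). Repeat until
no nonterminal has two alternatives with a common prefix.

Round 1: B has alternatives sharing prefix '/ e /'. Introduce B': B → / e / B'
  Add: B' → ε
  Add: B' → e /

No remaining common prefixes — done.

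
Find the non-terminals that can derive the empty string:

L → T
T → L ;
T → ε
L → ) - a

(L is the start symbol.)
{ 'L', 'T' }

ε-productions: T → ε
So T is immediately nullable.
L → T: every symbol on the right is nullable, so L is nullable too.
Every non-terminal is now nullable.
Nullable = { 'L', 'T' }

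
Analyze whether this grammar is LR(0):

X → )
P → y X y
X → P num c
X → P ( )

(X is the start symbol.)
Yes, the grammar is LR(0)

Augment with X' → X and build the canonical LR(0) collection (I0 = CLOSURE({[X' → . X]}), then GOTO on every symbol after a dot until no new states appear). It has 11 states:
  I0: { [P → . y X y], [X → . )], [X → . P ( )], [X → . P num c], [X' → . X] }  — shift
  I1: { [X → ) .] }  — reduce
  I2: { [X → P . ( )], [X → P . num c] }  — shift
  I3: { [X' → X .] }  — accept
  I4: { [P → . y X y], [P → y . X y], [X → . )], [X → . P ( )], [X → . P num c] }  — shift
  I5: { [P → y X . y] }  — shift
  I6: { [P → y X y .] }  — reduce
  I7: { [X → P ( . )] }  — shift
  I8: { [X → P num . c] }  — shift
  I9: { [X → P num c .] }  — reduce
  I10: { [X → P ( ) .] }  — reduce

Every state is either a pure shift/goto state or contains exactly one complete item and nothing to shift — no conflicts. The grammar is LR(0).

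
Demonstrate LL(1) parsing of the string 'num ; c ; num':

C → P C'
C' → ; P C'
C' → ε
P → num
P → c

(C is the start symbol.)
LL(1) parsing maintains a stack (initially the start symbol over $) and the input. At each step: if the stack top is a terminal, match it against the current input token; if it is a non-terminal N, replace it with the RHS of M[N, lookahead] (the unique production whose predict set contains the lookahead).

Stack is shown with the top on the left.

Stack     Input            Action
---------------------------------
C $       num ; c ; num $  output C → P C'
P C' $    num ; c ; num $  output P → num
num C' $  num ; c ; num $  match 'num'
C' $      ; c ; num $      output C' → ; P C'
; P C' $  ; c ; num $      match ';'
P C' $    c ; num $        output P → c
c C' $    c ; num $        match 'c'
C' $      ; num $          output C' → ; P C'
; P C' $  ; num $          match ';'
P C' $    num $            output P → num
num C' $  num $            match 'num'
C' $      $                output C' → ε
$         $                accept

The string is accepted.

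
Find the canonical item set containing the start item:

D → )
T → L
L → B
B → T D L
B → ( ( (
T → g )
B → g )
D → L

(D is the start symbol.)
{ [B → . ( ( (], [B → . T D L], [B → . g )], [D → . )], [D → . L], [D' → . D], [L → . B], [T → . L], [T → . g )] }

First, augment the grammar with D' → D
I₀ = CLOSURE({ [D' → . D] }):
  [D' → . D] has the dot before D: add [D → . )], [D → . L]
  [D → . L] has the dot before L: add [L → . B]
  [L → . B] has the dot before B: add [B → . T D L], [B → . ( ( (], [B → . g )]
  [B → . T D L] has the dot before T: add [T → . L], [T → . g )]
No further items can be added.

I₀ = { [B → . ( ( (], [B → . T D L], [B → . g )], [D → . )], [D → . L], [D' → . D], [L → . B], [T → . L], [T → . g )] }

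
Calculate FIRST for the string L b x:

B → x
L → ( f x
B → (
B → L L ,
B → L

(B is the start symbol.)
{ '(' }

FIRST sets of the non-terminals involved (from the grammar, by fixed-point iteration):
  FIRST(L) = { '(' }

To compute FIRST(L b x), process the symbols left to right:
Symbol L is a non-terminal. Add FIRST(L) \ {ε} = { '(' }
L is not nullable (ε ∉ FIRST(L)), so stop here.
FIRST(L b x) = { '(' }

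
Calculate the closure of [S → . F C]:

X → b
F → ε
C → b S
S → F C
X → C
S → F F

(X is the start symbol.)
To compute CLOSURE, for each item [A → α.Bβ] where B is a non-terminal, add [B → .γ] for all productions B → γ; repeat for the newly added items until nothing changes.

Start with: [S → . F C]
  [S → . F C] has the dot before F: add [F → .]
No further items can be added.

CLOSURE = { [F → .], [S → . F C] }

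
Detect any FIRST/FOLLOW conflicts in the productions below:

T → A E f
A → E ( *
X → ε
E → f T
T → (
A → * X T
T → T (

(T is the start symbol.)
A FIRST/FOLLOW conflict occurs when a non-terminal N has a nullable alternative N → β (β ⇒* ε) and another alternative N → α with FIRST(α) ∩ FOLLOW(N) ≠ ∅: on such a lookahead the parser cannot decide between expanding α and letting N vanish via β.

Nullable non-terminals: X.
X has a nullable alternative but only one production, so nothing to check.

A, E, T have no nullable alternative, so no FIRST/FOLLOW check is needed there.

No FIRST/FOLLOW conflicts found.

Answer: No FIRST/FOLLOW conflicts.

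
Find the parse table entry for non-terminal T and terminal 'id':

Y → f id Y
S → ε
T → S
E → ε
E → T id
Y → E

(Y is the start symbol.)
To find M[T, 'id'], we find productions for T where 'id' is in the predict set (PREDICT(N → α) = (FIRST(α) \ {ε}) ∪ (FOLLOW(N) if α ⇒* ε)).

Relevant sets:
  FIRST(S) = { ε }
  FOLLOW(T) = { 'id' }

T → S: PREDICT = { 'id' }
  'id' is in predict set, so this production goes in M[T, 'id']

M[T, 'id'] = T → S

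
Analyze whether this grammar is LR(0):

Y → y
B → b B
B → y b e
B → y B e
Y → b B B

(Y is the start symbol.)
Yes, the grammar is LR(0)

A grammar is LR(0) if no state in the canonical LR(0) collection has:
  - both a shift item (dot before a terminal) and a complete item (shift-reduce conflict), or
  - two or more complete items (reduce-reduce conflict; the accept item [Y' → Y .] counts as a complete item here).

Augment with Y' → Y and build the canonical LR(0) collection (I0 = CLOSURE({[Y' → . Y]}), then GOTO on every symbol after a dot until no new states appear). It has 13 states:
  I0: { [Y → . b B B], [Y → . y], [Y' → . Y] }  — shift
  I1: { [Y' → Y .] }  — accept
  I2: { [B → . b B], [B → . y B e], [B → . y b e], [Y → b . B B] }  — shift
  I3: { [Y → y .] }  — reduce
  I4: { [B → . b B], [B → . y B e], [B → . y b e], [Y → b B . B] }  — shift
  I5: { [B → . b B], [B → . y B e], [B → . y b e], [B → b . B] }  — shift
  I6: { [B → . b B], [B → . y B e], [B → . y b e], [B → y . B e], [B → y . b e] }  — shift
  I7: { [B → y B . e] }  — shift
  I8: { [B → . b B], [B → . y B e], [B → . y b e], [B → b . B], [B → y b . e] }  — shift
  I9: { [B → b B .] }  — reduce
  I10: { [B → y b e .] }  — reduce
  I11: { [B → y B e .] }  — reduce
  I12: { [Y → b B B .] }  — reduce

Every state is either a pure shift/goto state or contains exactly one complete item and nothing to shift — no conflicts. The grammar is LR(0).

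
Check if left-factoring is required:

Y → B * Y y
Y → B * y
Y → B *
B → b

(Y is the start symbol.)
Yes, Y has productions with common prefix 'B *'

Left-factoring is needed when two productions for the same non-terminal
share a common prefix on the right-hand side.

Productions for Y:
  Y → B * Y y
  Y → B * y
  Y → B *

Found common prefix 'B *' in productions for Y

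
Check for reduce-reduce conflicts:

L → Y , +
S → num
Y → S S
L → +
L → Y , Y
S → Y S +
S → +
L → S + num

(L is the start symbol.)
Yes — I1: [L → + .] vs [S → + .]; I10: [S → + .] vs [S → Y S + .]; I12: [L → Y , + .] vs [S → + .]

Augment with L' → L and build the canonical LR(0) collection (I0 = CLOSURE({[L' → . L]}), then GOTO on every symbol after a dot until no new states appear). It has 17 states:
  I0: { [L → . +], [L → . S + num], [L → . Y , +], [L → . Y , Y], [L' → . L], [S → . +], [S → . Y S +], [S → . num], [Y → . S S] }  — shift
  I1: { [L → + .], [S → + .] }  — 2 reduces
  I2: { [L' → L .] }  — accept
  I3: { [L → S . + num], [S → . +], [S → . Y S +], [S → . num], [Y → . S S], [Y → S . S] }  — shift
  I4: { [L → Y . , +], [L → Y . , Y], [S → . +], [S → . Y S +], [S → . num], [S → Y . S +], [Y → . S S] }  — shift
  I5: { [S → num .] }  — reduce
  I6: { [S → + .] }  — reduce
  I7: { [L → Y , . +], [L → Y , . Y], [S → . +], [S → . Y S +], [S → . num], [Y → . S S] }  — shift
  I8: { [S → . +], [S → . Y S +], [S → . num], [S → Y S . +], [Y → . S S], [Y → S . S] }  — shift
  I9: { [S → . +], [S → . Y S +], [S → . num], [S → Y . S +], [Y → . S S] }  — shift
  I10: { [S → + .], [S → Y S + .] }  — 2 reduces
  I11: { [S → . +], [S → . Y S +], [S → . num], [Y → . S S], [Y → S . S], [Y → S S .] }  — shift, reduce
  I12: { [L → Y , + .], [S → + .] }  — 2 reduces
  I13: { [S → . +], [S → . Y S +], [S → . num], [Y → . S S], [Y → S . S] }  — shift
  I14: { [L → Y , Y .], [S → . +], [S → . Y S +], [S → . num], [S → Y . S +], [Y → . S S] }  — shift, reduce
  I15: { [L → S + . num], [S → + .] }  — shift, reduce
  I16: { [L → S + num .] }  — reduce

I1 contains complete items [L → + .], [S → + .] — reduce-reduce conflict.
I10 contains complete items [S → + .], [S → Y S + .] — reduce-reduce conflict.
I12 contains complete items [L → Y , + .], [S → + .] — reduce-reduce conflict.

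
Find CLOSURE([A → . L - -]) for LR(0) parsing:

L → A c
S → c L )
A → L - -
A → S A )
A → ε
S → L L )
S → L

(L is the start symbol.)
{ [A → . L - -], [A → . S A )], [A → .], [L → . A c], [S → . L L )], [S → . L], [S → . c L )] }

Start with: [A → . L - -]
  [A → . L - -] has the dot before L: add [L → . A c]
  [L → . A c] has the dot before A: add [A → . S A )], [A → .]
  [A → . S A )] has the dot before S: add [S → . c L )], [S → . L L )], [S → . L]
No further items can be added.

CLOSURE = { [A → . L - -], [A → . S A )], [A → .], [L → . A c], [S → . L L )], [S → . L], [S → . c L )] }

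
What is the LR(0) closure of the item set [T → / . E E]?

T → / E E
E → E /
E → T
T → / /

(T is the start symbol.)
{ [E → . E /], [E → . T], [T → . / /], [T → . / E E], [T → / . E E] }

Start with: [T → / . E E]
  [T → / . E E] has the dot before E: add [E → . E /], [E → . T]
  [E → . T] has the dot before T: add [T → . / E E], [T → . / /]
No further items can be added.

CLOSURE = { [E → . E /], [E → . T], [T → . / /], [T → . / E E], [T → / . E E] }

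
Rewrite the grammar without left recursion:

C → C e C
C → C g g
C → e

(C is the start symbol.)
C is directly left-recursive. The standard transformation for
  A → A α₁ | ... | A α_m | β₁ | ... | β_n
is
  A  → β₁ A' | ... | β_n A'
  A' → α₁ A' | ... | α_m A' | ε

C → e becomes C → e C'
C → C e C becomes C' → e C C'
C → C g g becomes C' → g g C'
Add C' → ε

Resulting grammar:
C → e C'
C' → e C C'
C' → g g C'
C' → ε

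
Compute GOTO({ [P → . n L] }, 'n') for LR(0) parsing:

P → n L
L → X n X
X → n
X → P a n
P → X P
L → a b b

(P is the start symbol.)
{ [L → . X n X], [L → . a b b], [P → . X P], [P → . n L], [P → n . L], [X → . P a n], [X → . n] }

GOTO(I, 'n') = CLOSURE({ [A → αX.β] : [A → α.Xβ] ∈ I, X = 'n' })

Items with dot before 'n', with the dot advanced:
  [P → . n L] → [P → n . L]
Closure of the advanced items:
  [P → n . L] has the dot before L: add [L → . X n X], [L → . a b b]
  [L → . X n X] has the dot before X: add [X → . n], [X → . P a n]
  [X → . P a n] has the dot before P: add [P → . n L], [P → . X P]

GOTO = { [L → . X n X], [L → . a b b], [P → . X P], [P → . n L], [P → n . L], [X → . P a n], [X → . n] }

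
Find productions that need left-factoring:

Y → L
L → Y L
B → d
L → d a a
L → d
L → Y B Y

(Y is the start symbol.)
Yes, L has productions with common prefix 'Y'; L has productions with common prefix 'd'

Left-factoring is needed when two productions for the same non-terminal
share a common prefix on the right-hand side.

Productions for L:
  L → Y L
  L → d a a
  L → d
  L → Y B Y

Found common prefix 'Y' in productions for L
Found common prefix 'd' in productions for L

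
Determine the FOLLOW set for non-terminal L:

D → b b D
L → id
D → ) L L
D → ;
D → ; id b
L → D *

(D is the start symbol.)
In D → ) L L: L is followed by L, add FIRST(L) \ {ε} = { ')', ';', 'b', 'id' }
In D → ) L L: L is at the end, add FOLLOW(D)

The FOLLOW sets referred to above (computed the same way, to a fixed point):
  FOLLOW(D) = { $, '*' }

Taking the union: FOLLOW(L) = { $, ')', '*', ';', 'b', 'id' }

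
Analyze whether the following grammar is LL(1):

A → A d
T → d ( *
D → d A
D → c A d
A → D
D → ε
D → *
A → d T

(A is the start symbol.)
No. Predict set conflict for A: { '*', 'c', 'd' }

A grammar is LL(1) if for each non-terminal N with multiple productions, the predict sets of those productions are pairwise disjoint, where PREDICT(N → α) = (FIRST(α) \ {ε}) ∪ (FOLLOW(N) if α ⇒* ε).

Relevant sets:
  FIRST(A) = { '*', 'c', 'd', ε }
  FIRST(D) = { '*', 'c', 'd', ε }
  FOLLOW(A) = { $, 'd' }
  FOLLOW(D) = { $, 'd' }

For A:
  PREDICT(A → A d) = { '*', 'c', 'd' }
  PREDICT(A → D) = { $, '*', 'c', 'd' }
  PREDICT(A → d T) = { 'd' }
For D:
  PREDICT(D → d A) = { 'd' }
  PREDICT(D → c A d) = { 'c' }
  PREDICT(D → ε) = { $, 'd' }
  PREDICT(D → '*') = { '*' }
T has a single production, so nothing to check there.

Conflict found: Predict set conflict for A: { '*', 'c', 'd' }
The grammar is NOT LL(1).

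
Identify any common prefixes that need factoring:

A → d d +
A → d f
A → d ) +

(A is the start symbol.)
Yes, A has productions with common prefix 'd'

Left-factoring is needed when two productions for the same non-terminal
share a common prefix on the right-hand side.

Productions for A:
  A → d d +
  A → d f
  A → d ) +

Found common prefix 'd' in productions for A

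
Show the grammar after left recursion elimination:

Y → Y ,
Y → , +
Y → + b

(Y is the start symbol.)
Y is directly left-recursive. The standard transformation for
  A → A α₁ | ... | A α_m | β₁ | ... | β_n
is
  A  → β₁ A' | ... | β_n A'
  A' → α₁ A' | ... | α_m A' | ε

Y → , + becomes Y → , + Y'
Y → + b becomes Y → + b Y'
Y → Y , becomes Y' → , Y'
Add Y' → ε

Resulting grammar:
Y → , + Y'
Y → + b Y'
Y' → , Y'
Y' → ε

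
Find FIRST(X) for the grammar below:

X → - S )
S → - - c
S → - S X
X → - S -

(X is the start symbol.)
From X → - S ):
  - '-' is a terminal: add '-' and stop
From X → - S -:
  - '-' is a terminal: add '-' and stop

Collecting: FIRST(X) = { '-' }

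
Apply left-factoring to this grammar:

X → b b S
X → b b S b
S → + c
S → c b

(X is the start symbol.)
X → b b S X'
X' → ε
X' → b
S → + c
S → c b

Left-factoring transforms A → αβ₁ | αβ₂ into A → αA' and A' → β₁ | β₂
(α is the longest common prefix among the alternatives). Repeat until
no nonterminal has two alternatives with a common prefix.

Round 1: X has alternatives sharing prefix 'b b S'. Introduce X': X → b b S X'
  Add: X' → ε
  Add: X' → b

No remaining common prefixes — done.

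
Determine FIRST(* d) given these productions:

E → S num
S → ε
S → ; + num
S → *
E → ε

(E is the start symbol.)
{ '*' }

To compute FIRST(* d), process the symbols left to right:
Symbol * is a terminal. Add '*' and stop.
FIRST(* d) = { '*' }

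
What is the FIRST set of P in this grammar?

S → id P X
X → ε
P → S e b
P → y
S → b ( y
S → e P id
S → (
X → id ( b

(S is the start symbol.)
{ '(', 'b', 'e', 'id', 'y' }

To compute FIRST(P), examine every production with P on the left-hand side, reading each right-hand side left to right until a non-nullable symbol is reached.

FIRST sets of the other non-terminals involved (by the same procedure, iterated to a fixed point):
  FIRST(S) = { '(', 'b', 'e', 'id' }

From P → S e b:
  - S is a non-terminal: add FIRST(S) \ {ε} = { '(', 'b', 'e', 'id' }
    S is not nullable, so stop
From P → y:
  - y is a terminal: add 'y' and stop

Collecting: FIRST(P) = { '(', 'b', 'e', 'id', 'y' }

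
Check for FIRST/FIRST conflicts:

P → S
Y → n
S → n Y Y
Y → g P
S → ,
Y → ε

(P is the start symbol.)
No FIRST/FIRST conflicts.

A FIRST/FIRST conflict occurs when two productions N → α and N → β for the same non-terminal have FIRST(α) ∩ FIRST(β) ≠ ∅ (with ε ∈ FIRST of a nullable right-hand side, so two nullable alternatives also conflict).

Productions for Y:
  Y → n: FIRST = { 'n' }
  Y → g P: FIRST = { 'g' }
  Y → ε: FIRST = { ε }
Productions for S:
  S → n Y Y: FIRST = { 'n' }
  S → ,: FIRST = { ',' }
P has only one production, so no FIRST/FIRST conflict is possible there.

All alternatives of each non-terminal have pairwise disjoint FIRST sets.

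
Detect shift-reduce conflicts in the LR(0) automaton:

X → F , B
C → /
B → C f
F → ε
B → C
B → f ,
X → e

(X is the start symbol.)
Yes — I0: [F → .] vs [X → . e]; I7: [B → C .] vs [B → C . f]

Augment with X' → X and build the canonical LR(0) collection (I0 = CLOSURE({[X' → . X]}), then GOTO on every symbol after a dot until no new states appear). It has 11 states:
  I0: { [F → .], [X → . F , B], [X → . e], [X' → . X] }  — shift, reduce
  I1: { [X → F . , B] }  — shift
  I2: { [X' → X .] }  — accept
  I3: { [X → e .] }  — reduce
  I4: { [B → . C f], [B → . C], [B → . f ,], [C → . /], [X → F , . B] }  — shift
  I5: { [C → / .] }  — reduce
  I6: { [X → F , B .] }  — reduce
  I7: { [B → C . f], [B → C .] }  — shift, reduce
  I8: { [B → f . ,] }  — shift
  I9: { [B → f , .] }  — reduce
  I10: { [B → C f .] }  — reduce

I0 contains reduce item [F → .] and shift item [X → . e] — shift-reduce conflict.
I7 contains reduce item [B → C .] and shift item [B → C . f] — shift-reduce conflict.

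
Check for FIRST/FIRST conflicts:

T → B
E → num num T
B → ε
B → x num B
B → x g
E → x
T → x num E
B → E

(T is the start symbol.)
A FIRST/FIRST conflict occurs when two productions N → α and N → β for the same non-terminal have FIRST(α) ∩ FIRST(β) ≠ ∅ (with ε ∈ FIRST of a nullable right-hand side, so two nullable alternatives also conflict).

FIRST sets of the non-terminals at (or reachable through a nullable prefix from) the front of some alternative:
  FIRST(B) = { 'num', 'x', ε }
  FIRST(E) = { 'num', 'x' }

Productions for T:
  T → B: FIRST = { 'num', 'x', ε }
  T → x num E: FIRST = { 'x' }
Productions for E:
  E → num num T: FIRST = { 'num' }
  E → x: FIRST = { 'x' }
Productions for B:
  B → ε: FIRST = { ε }
  B → x num B: FIRST = { 'x' }
  B → x g: FIRST = { 'x' }
  B → E: FIRST = { 'num', 'x' }

Conflict for T: T → B and T → x num E
  Overlap: { 'x' }
Conflict for B: B → x num B and B → x g
  Overlap: { 'x' }
Conflict for B: B → x num B and B → E
  Overlap: { 'x' }
Conflict for B: B → x g and B → E
  Overlap: { 'x' }

Answer: Yes. T → B / T → x num E on { 'x' }; B → x num B / B → x g on { 'x' }; B → x num B / B → E on { 'x' }; B → x g / B → E on { 'x' }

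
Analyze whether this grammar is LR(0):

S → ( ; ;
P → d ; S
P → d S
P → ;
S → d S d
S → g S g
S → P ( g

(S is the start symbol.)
A grammar is LR(0) if no state in the canonical LR(0) collection has:
  - both a shift item (dot before a terminal) and a complete item (shift-reduce conflict), or
  - two or more complete items (reduce-reduce conflict; the accept item [S' → S .] counts as a complete item here).

Augment with S' → S and build the canonical LR(0) collection (I0 = CLOSURE({[S' → . S]}), then GOTO on every symbol after a dot until no new states appear). It has 17 states:
  I0: { [P → . ;], [P → . d ; S], [P → . d S], [S → . ( ; ;], [S → . P ( g], [S → . d S d], [S → . g S g], [S' → . S] }  — shift
  I1: { [S → ( . ; ;] }  — shift
  I2: { [P → ; .] }  — reduce
  I3: { [S → P . ( g] }  — shift
  I4: { [S' → S .] }  — accept
  I5: { [P → . ;], [P → . d ; S], [P → . d S], [P → d . ; S], [P → d . S], [S → . ( ; ;], [S → . P ( g], [S → . d S d], [S → . g S g], [S → d . S d] }  — shift
  I6: { [P → . ;], [P → . d ; S], [P → . d S], [S → . ( ; ;], [S → . P ( g], [S → . d S d], [S → . g S g], [S → g . S g] }  — shift
  I7: { [S → g S . g] }  — shift
  I8: { [S → g S g .] }  — reduce
  I9: { [P → . ;], [P → . d ; S], [P → . d S], [P → ; .], [P → d ; . S], [S → . ( ; ;], [S → . P ( g], [S → . d S d], [S → . g S g] }  — shift, reduce
  I10: { [P → d S .], [S → d S . d] }  — shift, reduce
  I11: { [S → d S d .] }  — reduce
  I12: { [P → d ; S .] }  — reduce
  I13: { [S → P ( . g] }  — shift
  I14: { [S → P ( g .] }  — reduce
  I15: { [S → ( ; . ;] }  — shift
  I16: { [S → ( ; ; .] }  — reduce

Conflict in state I9:
  Shift-reduce conflict between [P → ; .] and [P → . ;]
So the grammar is NOT LR(0).

Answer: No. Shift-reduce conflict between [P → ; .] and [P → . ;]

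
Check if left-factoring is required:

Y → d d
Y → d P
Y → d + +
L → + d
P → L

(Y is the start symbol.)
Yes, Y has productions with common prefix 'd'

Left-factoring is needed when two productions for the same non-terminal
share a common prefix on the right-hand side.

Productions for Y:
  Y → d d
  Y → d P
  Y → d + +

Found common prefix 'd' in productions for Y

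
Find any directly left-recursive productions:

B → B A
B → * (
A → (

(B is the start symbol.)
Yes, B is left-recursive

Direct left recursion occurs when N → N α for some non-terminal N (the right-hand side begins with the left-hand side itself).

B → B A: LEFT RECURSIVE (starts with B)
B → * (: starts with '*'
A → (: starts with '('

The grammar has direct left recursion on: B.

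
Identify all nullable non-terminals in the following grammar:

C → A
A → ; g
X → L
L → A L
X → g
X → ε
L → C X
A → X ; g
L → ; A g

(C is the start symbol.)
A non-terminal is nullable if it can derive ε (the empty string): either it has an ε-production, or it has a production whose right-hand side consists entirely of nullable non-terminals.

ε-productions: X → ε
So X is immediately nullable.
No further non-terminal can be added: every production for the remaining non-terminals contains a terminal or a non-nullable non-terminal.
Nullable = { 'X' }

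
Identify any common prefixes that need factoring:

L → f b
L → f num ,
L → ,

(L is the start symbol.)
Yes, L has productions with common prefix 'f'

Left-factoring is needed when two productions for the same non-terminal
share a common prefix on the right-hand side.

Productions for L:
  L → f b
  L → f num ,
  L → ,

Found common prefix 'f' in productions for L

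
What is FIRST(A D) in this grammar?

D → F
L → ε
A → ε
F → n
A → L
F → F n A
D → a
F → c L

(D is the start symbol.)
FIRST sets of the non-terminals involved (from the grammar, by fixed-point iteration):
  FIRST(A) = { ε }
  FIRST(D) = { 'a', 'c', 'n' }

To compute FIRST(A D), process the symbols left to right:
Symbol A is a non-terminal. Add FIRST(A) \ {ε} = { }
A is nullable (ε ∈ FIRST(A)), continue to the next symbol.
Symbol D is a non-terminal. Add FIRST(D) \ {ε} = { 'a', 'c', 'n' }
D is not nullable (ε ∉ FIRST(D)), so stop here.
FIRST(A D) = { 'a', 'c', 'n' }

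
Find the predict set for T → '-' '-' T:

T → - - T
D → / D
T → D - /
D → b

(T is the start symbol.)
PREDICT(T → '-' '-' T) = (FIRST(RHS) \ {ε}) ∪ (FOLLOW(T) if ε ∈ FIRST(RHS), i.e. RHS ⇒* ε)
FIRST('-' '-' T) = { '-' }
ε ∉ FIRST('-' '-' T), so FOLLOW(T) is not added.
PREDICT(T → '-' '-' T) = { '-' }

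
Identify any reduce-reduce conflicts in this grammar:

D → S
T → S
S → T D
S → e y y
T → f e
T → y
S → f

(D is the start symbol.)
Augment with D' → D and build the canonical LR(0) collection (I0 = CLOSURE({[D' → . D]}), then GOTO on every symbol after a dot until no new states appear). It has 11 states:
  I0: { [D → . S], [D' → . D], [S → . T D], [S → . e y y], [S → . f], [T → . S], [T → . f e], [T → . y] }  — shift
  I1: { [D' → D .] }  — accept
  I2: { [D → S .], [T → S .] }  — 2 reduces
  I3: { [D → . S], [S → . T D], [S → . e y y], [S → . f], [S → T . D], [T → . S], [T → . f e], [T → . y] }  — shift
  I4: { [S → e . y y] }  — shift
  I5: { [S → f .], [T → f . e] }  — shift, reduce
  I6: { [T → y .] }  — reduce
  I7: { [T → f e .] }  — reduce
  I8: { [S → e y . y] }  — shift
  I9: { [S → e y y .] }  — reduce
  I10: { [S → T D .] }  — reduce

I2 contains complete items [D → S .], [T → S .] — reduce-reduce conflict.

Answer: Yes — I2: [D → S .] vs [T → S .]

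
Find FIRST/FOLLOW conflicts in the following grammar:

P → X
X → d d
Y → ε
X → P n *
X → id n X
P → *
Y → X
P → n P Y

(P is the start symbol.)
Yes. Y → X with FOLLOW(Y) on { '*', 'd', 'id', 'n' }

A FIRST/FOLLOW conflict occurs when a non-terminal N has a nullable alternative N → β (β ⇒* ε) and another alternative N → α with FIRST(α) ∩ FOLLOW(N) ≠ ∅: on such a lookahead the parser cannot decide between expanding α and letting N vanish via β.

Nullable non-terminals: Y.
FIRST sets used below: FIRST(X) = { '*', 'd', 'id', 'n' }

Y: nullable alternative(s) Y → ε; FOLLOW(Y) = { $, '*', 'd', 'id', 'n' }
  Y → ε: FIRST \ {ε} = { } — this is the only nullable alternative, skip
  Y → X: FIRST \ {ε} = { '*', 'd', 'id', 'n' } — overlaps FOLLOW(Y) on { '*', 'd', 'id', 'n' }: CONFLICT

P, X have no nullable alternative, so no FIRST/FOLLOW check is needed there.

So the grammar has 1 FIRST/FOLLOW conflict (marked CONFLICT above).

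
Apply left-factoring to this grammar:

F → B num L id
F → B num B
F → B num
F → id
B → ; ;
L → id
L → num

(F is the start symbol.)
Left-factoring transforms A → αβ₁ | αβ₂ into A → αA' and A' → β₁ | β₂
(α is the longest common prefix among the alternatives). Repeat until
no nonterminal has two alternatives with a common prefix.

Round 1: F has alternatives sharing prefix 'B num'. Introduce F': F → B num F'
  Add: F' → L id
  Add: F' → B
  Add: F' → ε

No remaining common prefixes — done.

Resulting grammar:
F → B num F'
F' → L id
F' → B
F' → ε
F → id
B → ; ;
L → id
L → num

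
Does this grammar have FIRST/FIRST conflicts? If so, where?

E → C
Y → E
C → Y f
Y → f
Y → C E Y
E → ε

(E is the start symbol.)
FIRST sets of the non-terminals at (or reachable through a nullable prefix from) the front of some alternative:
  FIRST(C) = { 'f' }
  FIRST(E) = { 'f', ε }

Productions for E:
  E → C: FIRST = { 'f' }
  E → ε: FIRST = { ε }
Productions for Y:
  Y → E: FIRST = { 'f', ε }
  Y → f: FIRST = { 'f' }
  Y → C E Y: FIRST = { 'f' }
C has only one production, so no FIRST/FIRST conflict is possible there.

Conflict for Y: Y → E and Y → f
  Overlap: { 'f' }
Conflict for Y: Y → E and Y → C E Y
  Overlap: { 'f' }
Conflict for Y: Y → f and Y → C E Y
  Overlap: { 'f' }

Answer: Yes. Y → E / Y → f on { 'f' }; Y → E / Y → C E Y on { 'f' }; Y → f / Y → C E Y on { 'f' }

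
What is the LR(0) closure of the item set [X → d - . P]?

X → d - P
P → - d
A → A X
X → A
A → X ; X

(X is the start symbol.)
To compute CLOSURE, for each item [A → α.Bβ] where B is a non-terminal, add [B → .γ] for all productions B → γ; repeat for the newly added items until nothing changes.

Start with: [X → d - . P]
  [X → d - . P] has the dot before P: add [P → . - d]
No further items can be added.

CLOSURE = { [P → . - d], [X → d - . P] }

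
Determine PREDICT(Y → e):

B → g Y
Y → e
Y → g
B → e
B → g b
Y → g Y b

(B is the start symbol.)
{ 'e' }

PREDICT(Y → e) = (FIRST(RHS) \ {ε}) ∪ (FOLLOW(Y) if ε ∈ FIRST(RHS), i.e. RHS ⇒* ε)
FIRST(e) = { 'e' }
ε ∉ FIRST(e), so FOLLOW(Y) is not added.
PREDICT(Y → e) = { 'e' }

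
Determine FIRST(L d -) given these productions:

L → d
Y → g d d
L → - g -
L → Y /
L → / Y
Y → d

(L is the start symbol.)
{ '-', '/', 'd', 'g' }

FIRST sets of the non-terminals involved (from the grammar, by fixed-point iteration):
  FIRST(L) = { '-', '/', 'd', 'g' }

To compute FIRST(L d -), process the symbols left to right:
Symbol L is a non-terminal. Add FIRST(L) \ {ε} = { '-', '/', 'd', 'g' }
L is not nullable (ε ∉ FIRST(L)), so stop here.
FIRST(L d -) = { '-', '/', 'd', 'g' }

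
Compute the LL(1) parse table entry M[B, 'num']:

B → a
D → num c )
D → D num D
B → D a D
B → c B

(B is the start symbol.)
B → D a D

To find M[B, 'num'], we find productions for B where 'num' is in the predict set (PREDICT(N → α) = (FIRST(α) \ {ε}) ∪ (FOLLOW(N) if α ⇒* ε)).

Relevant sets:
  FIRST(D) = { 'num' }

B → a: PREDICT = { 'a' }
B → D a D: PREDICT = { 'num' }
  'num' is in predict set, so this production goes in M[B, 'num']
B → c B: PREDICT = { 'c' }

M[B, 'num'] = B → D a D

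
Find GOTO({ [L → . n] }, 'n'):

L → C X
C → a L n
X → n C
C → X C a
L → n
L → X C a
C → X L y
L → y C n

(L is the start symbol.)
GOTO(I, 'n') = CLOSURE({ [A → αX.β] : [A → α.Xβ] ∈ I, X = 'n' })

Items with dot before 'n', with the dot advanced:
  [L → . n] → [L → n .]
Closure adds nothing (no advanced item has the dot before a non-terminal).

GOTO = { [L → n .] }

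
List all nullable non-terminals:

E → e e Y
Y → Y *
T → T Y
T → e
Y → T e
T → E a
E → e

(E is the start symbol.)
None

A non-terminal is nullable if it can derive ε (the empty string): either it has an ε-production, or it has a production whose right-hand side consists entirely of nullable non-terminals.

There are no ε-productions, so no non-terminal can derive ε.
No non-terminals are nullable.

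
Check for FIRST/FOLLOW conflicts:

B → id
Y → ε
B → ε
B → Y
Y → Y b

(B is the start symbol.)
A FIRST/FOLLOW conflict occurs when a non-terminal N has a nullable alternative N → β (β ⇒* ε) and another alternative N → α with FIRST(α) ∩ FOLLOW(N) ≠ ∅: on such a lookahead the parser cannot decide between expanding α and letting N vanish via β.

Nullable non-terminals: B, Y.
FIRST sets used below: FIRST(Y) = { 'b', ε }

B: nullable alternative(s) B → ε, B → Y; FOLLOW(B) = { $ }
  B → id: FIRST \ {ε} = { 'id' } — disjoint from FOLLOW(B)
  B → ε: FIRST \ {ε} = { } — disjoint from FOLLOW(B)
  B → Y: FIRST \ {ε} = { 'b' } — disjoint from FOLLOW(B)

Y: nullable alternative(s) Y → ε; FOLLOW(Y) = { $, 'b' }
  Y → ε: FIRST \ {ε} = { } — this is the only nullable alternative, skip
  Y → Y b: FIRST \ {ε} = { 'b' } — overlaps FOLLOW(Y) on { 'b' }: CONFLICT

So the grammar has 1 FIRST/FOLLOW conflict (marked CONFLICT above).

Answer: Yes. Y → Y b with FOLLOW(Y) on { 'b' }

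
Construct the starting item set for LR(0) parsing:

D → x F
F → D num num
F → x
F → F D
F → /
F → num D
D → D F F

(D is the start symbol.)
First, augment the grammar with D' → D
I₀ = CLOSURE({ [D' → . D] }):
  [D' → . D] has the dot before D: add [D → . x F], [D → . D F F]
No further items can be added.

I₀ = { [D → . D F F], [D → . x F], [D' → . D] }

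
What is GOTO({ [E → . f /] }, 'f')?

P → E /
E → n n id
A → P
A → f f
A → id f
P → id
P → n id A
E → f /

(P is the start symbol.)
GOTO(I, 'f') = CLOSURE({ [A → αX.β] : [A → α.Xβ] ∈ I, X = 'f' })

Items with dot before 'f', with the dot advanced:
  [E → . f /] → [E → f . /]
Closure adds nothing (no advanced item has the dot before a non-terminal).

GOTO = { [E → f . /] }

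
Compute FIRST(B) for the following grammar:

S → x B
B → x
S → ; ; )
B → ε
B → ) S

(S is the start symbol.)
From B → x:
  - x is a terminal: add 'x' and stop
From B → ε:
  - ε-production, so ε ∈ FIRST(B)
From B → ) S:
  - ')' is a terminal: add ')' and stop

Collecting: FIRST(B) = { ')', 'x', ε }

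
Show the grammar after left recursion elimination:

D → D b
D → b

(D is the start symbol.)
D → b D'
D' → b D'
D' → ε

D is directly left-recursive. The standard transformation for
  A → A α₁ | ... | A α_m | β₁ | ... | β_n
is
  A  → β₁ A' | ... | β_n A'
  A' → α₁ A' | ... | α_m A' | ε

D → b becomes D → b D'
D → D b becomes D' → b D'
Add D' → ε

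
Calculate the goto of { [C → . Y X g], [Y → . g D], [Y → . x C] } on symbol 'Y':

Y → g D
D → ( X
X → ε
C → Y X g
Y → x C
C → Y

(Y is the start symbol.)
{ [C → Y . X g], [X → .] }

GOTO(I, 'Y') = CLOSURE({ [A → αX.β] : [A → α.Xβ] ∈ I, X = 'Y' })

Items with dot before 'Y', with the dot advanced:
  [C → . Y X g] → [C → Y . X g]
Closure of the advanced items:
  [C → Y . X g] has the dot before X: add [X → .]

GOTO = { [C → Y . X g], [X → .] }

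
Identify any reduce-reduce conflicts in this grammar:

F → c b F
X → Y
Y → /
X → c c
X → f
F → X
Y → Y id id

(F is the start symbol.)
No reduce-reduce conflicts

A reduce-reduce conflict occurs when an LR(0) state has two complete items [A → α .] and [B → β .] — both call for a reduction, and with no lookahead the parser cannot choose between them.

Augment with F' → F and build the canonical LR(0) collection (I0 = CLOSURE({[F' → . F]}), then GOTO on every symbol after a dot until no new states appear). It has 12 states:
  I0: { [F → . X], [F → . c b F], [F' → . F], [X → . Y], [X → . c c], [X → . f], [Y → . /], [Y → . Y id id] }  — shift
  I1: { [Y → / .] }  — reduce
  I2: { [F' → F .] }  — accept
  I3: { [F → X .] }  — reduce
  I4: { [X → Y .], [Y → Y . id id] }  — shift, reduce
  I5: { [F → c . b F], [X → c . c] }  — shift
  I6: { [X → f .] }  — reduce
  I7: { [F → . X], [F → . c b F], [F → c b . F], [X → . Y], [X → . c c], [X → . f], [Y → . /], [Y → . Y id id] }  — shift
  I8: { [X → c c .] }  — reduce
  I9: { [F → c b F .] }  — reduce
  I10: { [Y → Y id . id] }  — shift
  I11: { [Y → Y id id .] }  — reduce

No state contains more than one complete item.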